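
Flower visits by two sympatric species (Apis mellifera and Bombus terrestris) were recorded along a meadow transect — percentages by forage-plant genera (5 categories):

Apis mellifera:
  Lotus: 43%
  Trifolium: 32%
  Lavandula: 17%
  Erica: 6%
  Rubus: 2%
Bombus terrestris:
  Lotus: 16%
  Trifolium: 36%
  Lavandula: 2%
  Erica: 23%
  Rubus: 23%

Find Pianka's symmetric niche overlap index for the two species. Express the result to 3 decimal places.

0.711

Convert percentages to proportions (divide by 100).
Σ p₁ᵢp₂ᵢ = 0.0688 + 0.1152 + 0.0034 + 0.0138 + 0.0046 = 0.2058
Σp_1ᵢ² = 0.43² + 0.32² + 0.17² + 0.06² + 0.02² = 0.1849 + 0.1024 + 0.0289 + 0.0036 + 0.0004 = 0.3202
Σp_2ᵢ² = 0.16² + 0.36² + 0.02² + 0.23² + 0.23² = 0.0256 + 0.1296 + 0.0004 + 0.0529 + 0.0529 = 0.2614
O = 0.2058 / √(0.3202 × 0.2614) = 0.2058 / 0.289310 = 0.71135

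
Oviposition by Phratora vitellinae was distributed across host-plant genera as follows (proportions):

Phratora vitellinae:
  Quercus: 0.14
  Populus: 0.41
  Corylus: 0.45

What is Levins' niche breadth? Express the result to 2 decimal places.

Σpᵢ² = 0.14² + 0.41² + 0.45² = 0.0196 + 0.1681 + 0.2025 = 0.3902
B = 1 / 0.3902 = 2.5628

2.56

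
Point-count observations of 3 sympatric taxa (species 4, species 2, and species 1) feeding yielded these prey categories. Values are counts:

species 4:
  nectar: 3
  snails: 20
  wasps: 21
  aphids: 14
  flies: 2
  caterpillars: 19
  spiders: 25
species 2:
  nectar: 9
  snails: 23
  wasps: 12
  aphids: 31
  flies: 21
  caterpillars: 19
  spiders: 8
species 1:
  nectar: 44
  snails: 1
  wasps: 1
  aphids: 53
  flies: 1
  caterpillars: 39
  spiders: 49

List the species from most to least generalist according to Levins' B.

Proportions for species 4 (n=104): 3/104=0.0288, 20/104=0.1923, 21/104=0.2019, 14/104=0.1346, 2/104=0.0192, 19/104=0.1827, 25/104=0.2404
Proportions for species 2 (n=123): 9/123=0.0732, 23/123=0.1870, 12/123=0.0976, 31/123=0.2520, 21/123=0.1707, 19/123=0.1545, 8/123=0.0650
Proportions for species 1 (n=188): 44/188=0.2340, 1/188=0.0053, 1/188=0.0053, 53/188=0.2819, 1/188=0.0053, 39/188=0.2074, 49/188=0.2606
Σp_4ᵢ² = 0.0288² + 0.1923² + 0.2019² + 0.1346² + 0.0192² + 0.1827² + 0.2404² = 0.000829 + 0.036979 + 0.040764 + 0.018117 + 0.000369 + 0.033379 + 0.057792 = 0.188229
B_4 = 1 / 0.188229 = 5.3127
Σp_2ᵢ² = 0.0732² + 0.1870² + 0.0976² + 0.2520² + 0.1707² + 0.1545² + 0.0650² = 0.005358 + 0.034969 + 0.009526 + 0.063504 + 0.029138 + 0.023870 + 0.004225 = 0.170590
B_2 = 1 / 0.170590 = 5.8620
Σp_1ᵢ² = 0.2340² + 0.0053² + 0.0053² + 0.2819² + 0.0053² + 0.2074² + 0.2606² = 0.054756 + 0.000028 + 0.000028 + 0.079468 + 0.000028 + 0.043015 + 0.067912 = 0.245235
B_1 = 1 / 0.245235 = 4.0777
Ranking by B (broadest → narrowest): species 2 (5.86) > species 4 (5.31) > species 1 (4.08)

species 2 > species 4 > species 1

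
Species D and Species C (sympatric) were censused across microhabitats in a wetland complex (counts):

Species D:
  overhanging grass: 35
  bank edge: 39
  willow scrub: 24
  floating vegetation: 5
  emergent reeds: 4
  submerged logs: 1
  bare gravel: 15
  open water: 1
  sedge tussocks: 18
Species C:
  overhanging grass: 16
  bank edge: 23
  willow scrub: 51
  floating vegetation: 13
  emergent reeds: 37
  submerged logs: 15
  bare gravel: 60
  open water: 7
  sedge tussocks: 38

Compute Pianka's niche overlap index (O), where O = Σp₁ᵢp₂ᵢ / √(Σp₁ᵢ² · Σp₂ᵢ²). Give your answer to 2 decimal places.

0.71

Proportions for Species D (n=142): 35/142=0.2465, 39/142=0.2746, 24/142=0.1690, 5/142=0.0352, 4/142=0.0282, 1/142=0.0070, 15/142=0.1056, 1/142=0.0070, 18/142=0.1268
Proportions for Species C (n=260): 16/260=0.0615, 23/260=0.0885, 51/260=0.1962, 13/260=0.0500, 37/260=0.1423, 15/260=0.0577, 60/260=0.2308, 7/260=0.0269, 38/260=0.1462
Σ p₁ᵢp₂ᵢ = 0.015160 + 0.024302 + 0.033158 + 0.001760 + 0.004013 + 0.000404 + 0.024372 + 0.000188 + 0.018538 = 0.121895
Σp_1ᵢ² = 0.2465² + 0.2746² + 0.1690² + 0.0352² + 0.0282² + 0.0070² + 0.1056² + 0.0070² + 0.1268² = 0.060762 + 0.075405 + 0.028561 + 0.001239 + 0.000795 + 0.000049 + 0.011151 + 0.000049 + 0.016078 = 0.194089
Σp_2ᵢ² = 0.0615² + 0.0885² + 0.1962² + 0.0500² + 0.1423² + 0.0577² + 0.2308² + 0.0269² + 0.1462² = 0.003782 + 0.007832 + 0.038494 + 0.002500 + 0.020249 + 0.003329 + 0.053269 + 0.000724 + 0.021374 = 0.151553
O = 0.121895 / √(0.194089 × 0.151553) = 0.121895 / 0.1715073 = 0.7107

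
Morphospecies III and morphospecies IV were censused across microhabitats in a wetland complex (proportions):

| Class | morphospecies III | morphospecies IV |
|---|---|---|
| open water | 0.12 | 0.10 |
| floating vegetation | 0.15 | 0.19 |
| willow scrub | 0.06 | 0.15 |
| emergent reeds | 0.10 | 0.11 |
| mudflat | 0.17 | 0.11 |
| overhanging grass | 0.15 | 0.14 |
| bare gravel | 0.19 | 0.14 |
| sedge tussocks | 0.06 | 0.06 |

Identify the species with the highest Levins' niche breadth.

morphospecies IV

Σp_IIIᵢ² = 0.12² + 0.15² + 0.06² + 0.10² + 0.17² + 0.15² + 0.19² + 0.06² = 0.0144 + 0.0225 + 0.0036 + 0.0100 + 0.0289 + 0.0225 + 0.0361 + 0.0036 = 0.1416
B_III = 1 / 0.1416 = 7.0621
Σp_IVᵢ² = 0.10² + 0.19² + 0.15² + 0.11² + 0.11² + 0.14² + 0.14² + 0.06² = 0.0100 + 0.0361 + 0.0225 + 0.0121 + 0.0121 + 0.0196 + 0.0196 + 0.0036 = 0.1356
B_IV = 1 / 0.1356 = 7.3746
Highest B → broadest niche (most generalist): morphospecies IV (B = 7.37).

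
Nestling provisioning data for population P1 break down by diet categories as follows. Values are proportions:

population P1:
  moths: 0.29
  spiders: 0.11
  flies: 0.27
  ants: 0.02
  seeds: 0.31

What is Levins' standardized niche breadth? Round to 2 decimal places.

0.69

Σpᵢ² = 0.29² + 0.11² + 0.27² + 0.02² + 0.31² = 0.0841 + 0.0121 + 0.0729 + 0.0004 + 0.0961 = 0.2656
B = 1 / 0.2656 = 3.7651
Bₛ = (B − 1)/(n − 1) = (3.7651 − 1)/(5 − 1) = 2.7651/4 = 0.6913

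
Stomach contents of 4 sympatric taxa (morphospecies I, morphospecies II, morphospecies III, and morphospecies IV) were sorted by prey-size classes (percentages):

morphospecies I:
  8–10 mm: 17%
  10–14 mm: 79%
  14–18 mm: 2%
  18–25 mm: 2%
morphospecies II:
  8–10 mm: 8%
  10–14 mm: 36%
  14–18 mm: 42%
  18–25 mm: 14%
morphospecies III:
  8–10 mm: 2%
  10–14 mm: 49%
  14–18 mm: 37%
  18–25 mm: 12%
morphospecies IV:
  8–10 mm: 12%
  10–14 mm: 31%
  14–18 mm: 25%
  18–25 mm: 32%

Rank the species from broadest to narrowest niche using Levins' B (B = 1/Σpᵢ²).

morphospecies IV > morphospecies II > morphospecies III > morphospecies I

Convert percentages to proportions (divide by 100).
Σp_Iᵢ² = 0.17² + 0.79² + 0.02² + 0.02² = 0.0289 + 0.6241 + 0.0004 + 0.0004 = 0.6538
B_I = 1 / 0.6538 = 1.5295
Σp_IIᵢ² = 0.08² + 0.36² + 0.42² + 0.14² = 0.0064 + 0.1296 + 0.1764 + 0.0196 = 0.3320
B_II = 1 / 0.3320 = 3.0120
Σp_IIIᵢ² = 0.02² + 0.49² + 0.37² + 0.12² = 0.0004 + 0.2401 + 0.1369 + 0.0144 = 0.3918
B_III = 1 / 0.3918 = 2.5523
Σp_IVᵢ² = 0.12² + 0.31² + 0.25² + 0.32² = 0.0144 + 0.0961 + 0.0625 + 0.1024 = 0.2754
B_IV = 1 / 0.2754 = 3.6311
Ranking by B (broadest → narrowest): morphospecies IV (3.63) > morphospecies II (3.01) > morphospecies III (2.55) > morphospecies I (1.53)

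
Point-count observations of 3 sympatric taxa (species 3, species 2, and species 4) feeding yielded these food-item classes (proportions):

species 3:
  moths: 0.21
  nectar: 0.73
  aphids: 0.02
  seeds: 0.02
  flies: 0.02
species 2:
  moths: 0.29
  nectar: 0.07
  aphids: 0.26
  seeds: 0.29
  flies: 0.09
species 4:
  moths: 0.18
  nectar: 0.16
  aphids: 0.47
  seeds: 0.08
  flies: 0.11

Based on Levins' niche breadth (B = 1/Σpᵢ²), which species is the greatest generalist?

Σp_3ᵢ² = 0.21² + 0.73² + 0.02² + 0.02² + 0.02² = 0.0441 + 0.5329 + 0.0004 + 0.0004 + 0.0004 = 0.5782
B_3 = 1 / 0.5782 = 1.7295
Σp_2ᵢ² = 0.29² + 0.07² + 0.26² + 0.29² + 0.09² = 0.0841 + 0.0049 + 0.0676 + 0.0841 + 0.0081 = 0.2488
B_2 = 1 / 0.2488 = 4.0193
Σp_4ᵢ² = 0.18² + 0.16² + 0.47² + 0.08² + 0.11² = 0.0324 + 0.0256 + 0.2209 + 0.0064 + 0.0121 = 0.2974
B_4 = 1 / 0.2974 = 3.3625
Highest B → broadest niche (most generalist): species 2 (B = 4.02).

species 2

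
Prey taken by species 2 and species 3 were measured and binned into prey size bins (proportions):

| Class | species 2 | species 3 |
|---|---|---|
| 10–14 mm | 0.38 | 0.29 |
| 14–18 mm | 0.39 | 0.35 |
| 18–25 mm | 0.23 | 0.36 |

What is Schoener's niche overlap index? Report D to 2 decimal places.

0.87

Σ|p₁ᵢ − p₂ᵢ| = 0.09 + 0.04 + 0.13 = 0.26
D = 1 − ½ × 0.26 = 1 − 0.130 = 0.8700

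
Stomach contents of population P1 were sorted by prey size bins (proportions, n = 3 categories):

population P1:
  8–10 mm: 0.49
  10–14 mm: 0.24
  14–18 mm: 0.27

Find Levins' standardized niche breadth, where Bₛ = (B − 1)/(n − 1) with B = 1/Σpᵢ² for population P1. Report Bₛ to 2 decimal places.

Σpᵢ² = 0.49² + 0.24² + 0.27² = 0.2401 + 0.0576 + 0.0729 = 0.3706
B = 1 / 0.3706 = 2.6983
Bₛ = (B − 1)/(n − 1) = (2.6983 − 1)/(3 − 1) = 1.6983/2 = 0.8492

0.85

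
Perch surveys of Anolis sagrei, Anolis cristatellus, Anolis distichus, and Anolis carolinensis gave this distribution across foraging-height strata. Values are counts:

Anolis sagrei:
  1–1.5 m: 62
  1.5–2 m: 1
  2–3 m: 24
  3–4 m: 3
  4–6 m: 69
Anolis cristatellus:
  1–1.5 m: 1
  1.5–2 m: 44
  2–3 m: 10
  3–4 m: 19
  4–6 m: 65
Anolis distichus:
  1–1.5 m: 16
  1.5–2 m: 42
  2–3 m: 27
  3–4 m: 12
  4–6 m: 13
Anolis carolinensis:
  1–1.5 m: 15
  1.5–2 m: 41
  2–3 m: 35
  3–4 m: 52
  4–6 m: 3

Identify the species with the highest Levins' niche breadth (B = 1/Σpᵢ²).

Anolis distichus

Proportions for Anolis sagrei (n=159): 62/159=0.3899, 1/159=0.0063, 24/159=0.1509, 3/159=0.0189, 69/159=0.4340
Proportions for Anolis cristatellus (n=139): 1/139=0.0072, 44/139=0.3165, 10/139=0.0719, 19/139=0.1367, 65/139=0.4676
Proportions for Anolis distichus (n=110): 16/110=0.1455, 42/110=0.3818, 27/110=0.2455, 12/110=0.1091, 13/110=0.1182
Proportions for Anolis carolinensis (n=146): 15/146=0.1027, 41/146=0.2808, 35/146=0.2397, 52/146=0.3562, 3/146=0.0205
Σp_sagrᵢ² = 0.3899² + 0.0063² + 0.1509² + 0.0189² + 0.4340² = 0.152022 + 0.000040 + 0.022771 + 0.000357 + 0.188356 = 0.363546
B_sagr = 1 / 0.363546 = 2.7507
Σp_crisᵢ² = 0.0072² + 0.3165² + 0.0719² + 0.1367² + 0.4676² = 0.000052 + 0.100172 + 0.005170 + 0.018687 + 0.218650 = 0.342731
B_cris = 1 / 0.342731 = 2.9177
Σp_distᵢ² = 0.1455² + 0.3818² + 0.2455² + 0.1091² + 0.1182² = 0.021170 + 0.145771 + 0.060270 + 0.011903 + 0.013971 = 0.253085
B_dist = 1 / 0.253085 = 3.9512
Σp_caroᵢ² = 0.1027² + 0.2808² + 0.2397² + 0.3562² + 0.0205² = 0.010547 + 0.078849 + 0.057456 + 0.126878 + 0.000420 = 0.274150
B_caro = 1 / 0.274150 = 3.6476
Highest B → broadest niche (most generalist): Anolis distichus (B = 3.95).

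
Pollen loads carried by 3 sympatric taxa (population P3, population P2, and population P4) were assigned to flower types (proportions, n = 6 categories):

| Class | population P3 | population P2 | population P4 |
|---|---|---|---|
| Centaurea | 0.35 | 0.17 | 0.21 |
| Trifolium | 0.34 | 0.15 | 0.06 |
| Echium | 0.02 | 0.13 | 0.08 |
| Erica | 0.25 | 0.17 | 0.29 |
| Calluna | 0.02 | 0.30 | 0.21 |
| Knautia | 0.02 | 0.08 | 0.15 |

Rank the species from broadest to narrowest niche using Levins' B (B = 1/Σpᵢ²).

Σp_P3ᵢ² = 0.35² + 0.34² + 0.02² + 0.25² + 0.02² + 0.02² = 0.1225 + 0.1156 + 0.0004 + 0.0625 + 0.0004 + 0.0004 = 0.3018
B_P3 = 1 / 0.3018 = 3.3135
Σp_P2ᵢ² = 0.17² + 0.15² + 0.13² + 0.17² + 0.30² + 0.08² = 0.0289 + 0.0225 + 0.0169 + 0.0289 + 0.0900 + 0.0064 = 0.1936
B_P2 = 1 / 0.1936 = 5.1653
Σp_P4ᵢ² = 0.21² + 0.06² + 0.08² + 0.29² + 0.21² + 0.15² = 0.0441 + 0.0036 + 0.0064 + 0.0841 + 0.0441 + 0.0225 = 0.2048
B_P4 = 1 / 0.2048 = 4.8828
Ranking by B (broadest → narrowest): population P2 (5.17) > population P4 (4.88) > population P3 (3.31)

population P2 > population P4 > population P3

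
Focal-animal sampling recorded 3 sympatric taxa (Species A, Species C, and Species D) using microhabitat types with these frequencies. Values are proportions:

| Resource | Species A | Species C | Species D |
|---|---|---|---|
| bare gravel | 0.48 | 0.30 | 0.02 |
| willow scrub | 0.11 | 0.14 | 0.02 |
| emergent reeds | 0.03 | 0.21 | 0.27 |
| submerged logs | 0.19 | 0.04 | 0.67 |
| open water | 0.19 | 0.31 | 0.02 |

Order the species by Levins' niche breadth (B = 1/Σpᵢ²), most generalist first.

Species C > Species A > Species D

Σp_Aᵢ² = 0.48² + 0.11² + 0.03² + 0.19² + 0.19² = 0.2304 + 0.0121 + 0.0009 + 0.0361 + 0.0361 = 0.3156
B_A = 1 / 0.3156 = 3.1686
Σp_Cᵢ² = 0.30² + 0.14² + 0.21² + 0.04² + 0.31² = 0.0900 + 0.0196 + 0.0441 + 0.0016 + 0.0961 = 0.2514
B_C = 1 / 0.2514 = 3.9777
Σp_Dᵢ² = 0.02² + 0.02² + 0.27² + 0.67² + 0.02² = 0.0004 + 0.0004 + 0.0729 + 0.4489 + 0.0004 = 0.5230
B_D = 1 / 0.5230 = 1.9120
Ranking by B (broadest → narrowest): Species C (3.98) > Species A (3.17) > Species D (1.91)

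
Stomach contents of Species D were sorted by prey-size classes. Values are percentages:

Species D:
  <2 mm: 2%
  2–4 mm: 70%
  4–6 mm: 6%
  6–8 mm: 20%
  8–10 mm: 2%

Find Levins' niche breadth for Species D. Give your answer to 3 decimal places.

Convert percentages to proportions (divide by 100).
Σpᵢ² = 0.02² + 0.70² + 0.06² + 0.20² + 0.02² = 0.0004 + 0.4900 + 0.0036 + 0.0400 + 0.0004 = 0.5344
B = 1 / 0.5344 = 1.87126

1.871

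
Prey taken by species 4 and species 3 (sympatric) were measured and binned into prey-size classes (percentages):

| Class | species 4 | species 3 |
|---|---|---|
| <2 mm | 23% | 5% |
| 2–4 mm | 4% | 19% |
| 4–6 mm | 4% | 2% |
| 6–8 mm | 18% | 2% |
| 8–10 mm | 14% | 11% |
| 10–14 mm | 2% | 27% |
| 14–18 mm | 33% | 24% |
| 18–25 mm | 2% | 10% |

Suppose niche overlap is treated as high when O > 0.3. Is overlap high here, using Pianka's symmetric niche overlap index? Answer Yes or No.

Yes

Convert percentages to proportions (divide by 100).
Σ p₁ᵢp₂ᵢ = 0.0115 + 0.0076 + 0.0008 + 0.0036 + 0.0154 + 0.0054 + 0.0792 + 0.0020 = 0.1255
Σp_1ᵢ² = 0.23² + 0.04² + 0.04² + 0.18² + 0.14² + 0.02² + 0.33² + 0.02² = 0.0529 + 0.0016 + 0.0016 + 0.0324 + 0.0196 + 0.0004 + 0.1089 + 0.0004 = 0.2178
Σp_2ᵢ² = 0.05² + 0.19² + 0.02² + 0.02² + 0.11² + 0.27² + 0.24² + 0.10² = 0.0025 + 0.0361 + 0.0004 + 0.0004 + 0.0121 + 0.0729 + 0.0576 + 0.0100 = 0.1920
O = 0.1255 / √(0.2178 × 0.1920) = 0.1255 / 0.20449 = 0.6137
O = 0.6137 > 0.3 → Yes.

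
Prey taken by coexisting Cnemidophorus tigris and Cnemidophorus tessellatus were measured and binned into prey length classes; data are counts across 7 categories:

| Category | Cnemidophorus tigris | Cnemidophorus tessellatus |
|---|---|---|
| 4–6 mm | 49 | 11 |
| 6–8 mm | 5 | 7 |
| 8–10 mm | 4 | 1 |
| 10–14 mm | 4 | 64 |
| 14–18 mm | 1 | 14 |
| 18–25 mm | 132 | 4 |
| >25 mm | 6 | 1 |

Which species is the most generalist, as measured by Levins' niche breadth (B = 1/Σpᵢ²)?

Cnemidophorus tessellatus

Proportions for Cnemidophorus tigris (n=201): 49/201=0.2438, 5/201=0.0249, 4/201=0.0199, 4/201=0.0199, 1/201=0.0050, 132/201=0.6567, 6/201=0.0299
Proportions for Cnemidophorus tessellatus (n=102): 11/102=0.1078, 7/102=0.0686, 1/102=0.0098, 64/102=0.6275, 14/102=0.1373, 4/102=0.0392, 1/102=0.0098
Σp_tigrᵢ² = 0.2438² + 0.0249² + 0.0199² + 0.0199² + 0.0050² + 0.6567² + 0.0299² = 0.059438 + 0.000620 + 0.000396 + 0.000396 + 0.000025 + 0.431255 + 0.000894 = 0.493024
B_tigr = 1 / 0.493024 = 2.0283
Σp_tessᵢ² = 0.1078² + 0.0686² + 0.0098² + 0.6275² + 0.1373² + 0.0392² + 0.0098² = 0.011621 + 0.004706 + 0.000096 + 0.393756 + 0.018851 + 0.001537 + 0.000096 = 0.430663
B_tess = 1 / 0.430663 = 2.3220
Highest B → broadest niche (most generalist): Cnemidophorus tessellatus (B = 2.32).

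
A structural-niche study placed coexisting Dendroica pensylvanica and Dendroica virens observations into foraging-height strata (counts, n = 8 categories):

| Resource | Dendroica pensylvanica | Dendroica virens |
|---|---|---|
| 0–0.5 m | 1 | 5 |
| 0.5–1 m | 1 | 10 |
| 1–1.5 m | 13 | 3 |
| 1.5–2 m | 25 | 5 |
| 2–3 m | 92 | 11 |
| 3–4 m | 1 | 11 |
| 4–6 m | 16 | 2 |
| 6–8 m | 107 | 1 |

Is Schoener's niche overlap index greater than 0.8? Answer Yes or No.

Proportions for Dendroica pensylvanica (n=256): 1/256=0.0039, 1/256=0.0039, 13/256=0.0508, 25/256=0.0977, 92/256=0.3594, 1/256=0.0039, 16/256=0.0625, 107/256=0.4180
Proportions for Dendroica virens (n=48): 5/48=0.1042, 10/48=0.2083, 3/48=0.0625, 5/48=0.1042, 11/48=0.2292, 11/48=0.2292, 2/48=0.0417, 1/48=0.0208
Σ|p₁ᵢ − p₂ᵢ| = 0.1003 + 0.2044 + 0.0117 + 0.0065 + 0.1302 + 0.2253 + 0.0208 + 0.3972 = 1.0964
D = 1 − ½ × 1.0964 = 1 − 0.54820 = 0.45180
D = 0.45180 < 0.8 → No.

No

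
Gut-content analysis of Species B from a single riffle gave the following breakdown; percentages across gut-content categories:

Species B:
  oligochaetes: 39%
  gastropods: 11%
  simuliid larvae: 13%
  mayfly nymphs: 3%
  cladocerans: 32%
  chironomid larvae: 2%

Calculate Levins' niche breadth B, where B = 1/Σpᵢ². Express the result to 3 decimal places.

Convert percentages to proportions (divide by 100).
Σpᵢ² = 0.39² + 0.11² + 0.13² + 0.03² + 0.32² + 0.02² = 0.1521 + 0.0121 + 0.0169 + 0.0009 + 0.1024 + 0.0004 = 0.2848
B = 1 / 0.2848 = 3.51124

3.511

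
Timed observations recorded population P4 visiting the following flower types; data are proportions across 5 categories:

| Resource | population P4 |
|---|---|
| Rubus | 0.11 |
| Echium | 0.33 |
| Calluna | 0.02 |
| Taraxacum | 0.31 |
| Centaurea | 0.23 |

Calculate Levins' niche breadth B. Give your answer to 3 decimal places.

Σpᵢ² = 0.11² + 0.33² + 0.02² + 0.31² + 0.23² = 0.0121 + 0.1089 + 0.0004 + 0.0961 + 0.0529 = 0.2704
B = 1 / 0.2704 = 3.69822

3.698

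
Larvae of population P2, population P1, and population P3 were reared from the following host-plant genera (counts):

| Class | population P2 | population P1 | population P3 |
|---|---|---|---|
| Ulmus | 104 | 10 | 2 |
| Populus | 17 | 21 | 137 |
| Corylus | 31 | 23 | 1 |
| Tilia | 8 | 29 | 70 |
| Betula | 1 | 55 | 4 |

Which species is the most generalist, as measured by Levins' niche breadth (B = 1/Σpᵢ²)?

Proportions for population P2 (n=161): 104/161=0.6460, 17/161=0.1056, 31/161=0.1925, 8/161=0.0497, 1/161=0.0062
Proportions for population P1 (n=138): 10/138=0.0725, 21/138=0.1522, 23/138=0.1667, 29/138=0.2101, 55/138=0.3986
Proportions for population P3 (n=214): 2/214=0.0093, 137/214=0.6402, 1/214=0.0047, 70/214=0.3271, 4/214=0.0187
Σp_P2ᵢ² = 0.6460² + 0.1056² + 0.1925² + 0.0497² + 0.0062² = 0.417316 + 0.011151 + 0.037056 + 0.002470 + 0.000038 = 0.468031
B_P2 = 1 / 0.468031 = 2.1366
Σp_P1ᵢ² = 0.0725² + 0.1522² + 0.1667² + 0.2101² + 0.3986² = 0.005256 + 0.023165 + 0.027789 + 0.044142 + 0.158882 = 0.259234
B_P1 = 1 / 0.259234 = 3.8575
Σp_P3ᵢ² = 0.0093² + 0.6402² + 0.0047² + 0.3271² + 0.0187² = 0.000086 + 0.409856 + 0.000022 + 0.106994 + 0.000350 = 0.517308
B_P3 = 1 / 0.517308 = 1.9331
Highest B → broadest niche (most generalist): population P1 (B = 3.86).

population P1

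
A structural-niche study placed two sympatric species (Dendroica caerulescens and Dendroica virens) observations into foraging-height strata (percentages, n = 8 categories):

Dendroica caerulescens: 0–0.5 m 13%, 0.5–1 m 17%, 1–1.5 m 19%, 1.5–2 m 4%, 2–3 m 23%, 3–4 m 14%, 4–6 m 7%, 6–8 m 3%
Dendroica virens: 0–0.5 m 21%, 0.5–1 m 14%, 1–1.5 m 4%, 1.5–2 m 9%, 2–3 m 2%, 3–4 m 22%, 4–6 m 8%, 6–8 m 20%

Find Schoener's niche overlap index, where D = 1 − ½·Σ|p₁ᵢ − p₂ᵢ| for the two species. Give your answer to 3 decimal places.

0.610

Convert percentages to proportions (divide by 100).
Σ|p₁ᵢ − p₂ᵢ| = 0.08 + 0.03 + 0.15 + 0.05 + 0.21 + 0.08 + 0.01 + 0.17 = 0.78
D = 1 − ½ × 0.78 = 1 − 0.390 = 0.61000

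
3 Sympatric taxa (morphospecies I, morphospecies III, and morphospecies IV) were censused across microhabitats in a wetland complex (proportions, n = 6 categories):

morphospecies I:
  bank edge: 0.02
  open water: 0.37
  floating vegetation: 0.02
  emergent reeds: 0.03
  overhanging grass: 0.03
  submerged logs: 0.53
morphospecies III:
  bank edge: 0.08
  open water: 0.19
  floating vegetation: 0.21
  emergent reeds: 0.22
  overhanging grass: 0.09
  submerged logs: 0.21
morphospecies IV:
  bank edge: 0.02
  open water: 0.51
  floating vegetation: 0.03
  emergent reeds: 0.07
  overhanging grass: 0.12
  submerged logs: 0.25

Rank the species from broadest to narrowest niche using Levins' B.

morphospecies III > morphospecies IV > morphospecies I

Σp_Iᵢ² = 0.02² + 0.37² + 0.02² + 0.03² + 0.03² + 0.53² = 0.0004 + 0.1369 + 0.0004 + 0.0009 + 0.0009 + 0.2809 = 0.4204
B_I = 1 / 0.4204 = 2.3787
Σp_IIIᵢ² = 0.08² + 0.19² + 0.21² + 0.22² + 0.09² + 0.21² = 0.0064 + 0.0361 + 0.0441 + 0.0484 + 0.0081 + 0.0441 = 0.1872
B_III = 1 / 0.1872 = 5.3419
Σp_IVᵢ² = 0.02² + 0.51² + 0.03² + 0.07² + 0.12² + 0.25² = 0.0004 + 0.2601 + 0.0009 + 0.0049 + 0.0144 + 0.0625 = 0.3432
B_IV = 1 / 0.3432 = 2.9138
Ranking by B (broadest → narrowest): morphospecies III (5.34) > morphospecies IV (2.91) > morphospecies I (2.38)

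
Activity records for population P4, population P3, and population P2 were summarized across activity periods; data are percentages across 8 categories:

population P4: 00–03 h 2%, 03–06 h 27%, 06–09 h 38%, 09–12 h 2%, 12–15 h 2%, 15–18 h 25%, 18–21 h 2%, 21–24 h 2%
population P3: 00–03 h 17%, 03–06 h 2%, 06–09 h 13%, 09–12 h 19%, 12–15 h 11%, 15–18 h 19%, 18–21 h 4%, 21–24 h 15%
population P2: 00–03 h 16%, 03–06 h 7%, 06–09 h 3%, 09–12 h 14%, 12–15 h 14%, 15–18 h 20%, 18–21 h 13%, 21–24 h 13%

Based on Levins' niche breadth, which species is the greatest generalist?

population P2

Convert percentages to proportions (divide by 100).
Σp_P4ᵢ² = 0.02² + 0.27² + 0.38² + 0.02² + 0.02² + 0.25² + 0.02² + 0.02² = 0.0004 + 0.0729 + 0.1444 + 0.0004 + 0.0004 + 0.0625 + 0.0004 + 0.0004 = 0.2818
B_P4 = 1 / 0.2818 = 3.5486
Σp_P3ᵢ² = 0.17² + 0.02² + 0.13² + 0.19² + 0.11² + 0.19² + 0.04² + 0.15² = 0.0289 + 0.0004 + 0.0169 + 0.0361 + 0.0121 + 0.0361 + 0.0016 + 0.0225 = 0.1546
B_P3 = 1 / 0.1546 = 6.4683
Σp_P2ᵢ² = 0.16² + 0.07² + 0.03² + 0.14² + 0.14² + 0.20² + 0.13² + 0.13² = 0.0256 + 0.0049 + 0.0009 + 0.0196 + 0.0196 + 0.0400 + 0.0169 + 0.0169 = 0.1444
B_P2 = 1 / 0.1444 = 6.9252
Highest B → broadest niche (most generalist): population P2 (B = 6.93).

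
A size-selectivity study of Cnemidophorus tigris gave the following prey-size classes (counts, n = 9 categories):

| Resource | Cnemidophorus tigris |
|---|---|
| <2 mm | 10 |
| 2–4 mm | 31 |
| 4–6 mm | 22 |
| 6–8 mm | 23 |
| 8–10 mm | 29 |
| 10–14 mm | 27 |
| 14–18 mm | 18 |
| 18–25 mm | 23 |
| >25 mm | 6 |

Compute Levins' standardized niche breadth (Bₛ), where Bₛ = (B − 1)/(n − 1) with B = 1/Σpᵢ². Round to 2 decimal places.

0.86

Proportions for Cnemidophorus tigris (n=189): 10/189=0.0529, 31/189=0.1640, 22/189=0.1164, 23/189=0.1217, 29/189=0.1534, 27/189=0.1429, 18/189=0.0952, 23/189=0.1217, 6/189=0.0317
Σpᵢ² = 0.0529² + 0.1640² + 0.1164² + 0.1217² + 0.1534² + 0.1429² + 0.0952² + 0.1217² + 0.0317² = 0.002798 + 0.026896 + 0.013549 + 0.014811 + 0.023532 + 0.020420 + 0.009063 + 0.014811 + 0.001005 = 0.126885
B = 1 / 0.126885 = 7.8812
Bₛ = (B − 1)/(n − 1) = (7.8812 − 1)/(9 − 1) = 6.8812/8 = 0.8602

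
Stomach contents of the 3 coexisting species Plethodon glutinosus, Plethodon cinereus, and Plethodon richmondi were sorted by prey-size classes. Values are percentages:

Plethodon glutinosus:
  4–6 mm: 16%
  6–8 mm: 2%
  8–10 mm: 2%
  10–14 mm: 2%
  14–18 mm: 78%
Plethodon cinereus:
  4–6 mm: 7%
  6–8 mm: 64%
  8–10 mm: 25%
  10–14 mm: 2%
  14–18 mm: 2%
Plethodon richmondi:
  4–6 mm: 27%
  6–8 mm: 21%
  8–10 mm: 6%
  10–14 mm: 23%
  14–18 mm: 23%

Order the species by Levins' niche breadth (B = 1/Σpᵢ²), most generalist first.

Plethodon richmondi > Plethodon cinereus > Plethodon glutinosus

Convert percentages to proportions (divide by 100).
Σp_glutᵢ² = 0.16² + 0.02² + 0.02² + 0.02² + 0.78² = 0.0256 + 0.0004 + 0.0004 + 0.0004 + 0.6084 = 0.6352
B_glut = 1 / 0.6352 = 1.5743
Σp_cineᵢ² = 0.07² + 0.64² + 0.25² + 0.02² + 0.02² = 0.0049 + 0.4096 + 0.0625 + 0.0004 + 0.0004 = 0.4778
B_cine = 1 / 0.4778 = 2.0929
Σp_richᵢ² = 0.27² + 0.21² + 0.06² + 0.23² + 0.23² = 0.0729 + 0.0441 + 0.0036 + 0.0529 + 0.0529 = 0.2264
B_rich = 1 / 0.2264 = 4.4170
Ranking by B (broadest → narrowest): Plethodon richmondi (4.42) > Plethodon cinereus (2.09) > Plethodon glutinosus (1.57)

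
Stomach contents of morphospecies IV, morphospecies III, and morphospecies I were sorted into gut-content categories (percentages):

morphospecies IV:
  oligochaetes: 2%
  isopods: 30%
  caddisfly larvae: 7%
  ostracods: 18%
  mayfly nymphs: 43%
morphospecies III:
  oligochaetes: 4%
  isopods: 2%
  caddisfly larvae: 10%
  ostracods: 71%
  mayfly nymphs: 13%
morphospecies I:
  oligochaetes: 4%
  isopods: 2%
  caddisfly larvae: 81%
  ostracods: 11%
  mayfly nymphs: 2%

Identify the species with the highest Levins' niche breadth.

morphospecies IV

Convert percentages to proportions (divide by 100).
Σp_IVᵢ² = 0.02² + 0.30² + 0.07² + 0.18² + 0.43² = 0.0004 + 0.0900 + 0.0049 + 0.0324 + 0.1849 = 0.3126
B_IV = 1 / 0.3126 = 3.1990
Σp_IIIᵢ² = 0.04² + 0.02² + 0.10² + 0.71² + 0.13² = 0.0016 + 0.0004 + 0.0100 + 0.5041 + 0.0169 = 0.5330
B_III = 1 / 0.5330 = 1.8762
Σp_Iᵢ² = 0.04² + 0.02² + 0.81² + 0.11² + 0.02² = 0.0016 + 0.0004 + 0.6561 + 0.0121 + 0.0004 = 0.6706
B_I = 1 / 0.6706 = 1.4912
Highest B → broadest niche (most generalist): morphospecies IV (B = 3.20).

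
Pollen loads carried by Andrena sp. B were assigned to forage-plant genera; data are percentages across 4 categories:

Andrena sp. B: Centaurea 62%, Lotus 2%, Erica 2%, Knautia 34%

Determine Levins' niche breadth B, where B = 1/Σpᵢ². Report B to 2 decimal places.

Convert percentages to proportions (divide by 100).
Σpᵢ² = 0.62² + 0.02² + 0.02² + 0.34² = 0.3844 + 0.0004 + 0.0004 + 0.1156 = 0.5008
B = 1 / 0.5008 = 1.9968

2.00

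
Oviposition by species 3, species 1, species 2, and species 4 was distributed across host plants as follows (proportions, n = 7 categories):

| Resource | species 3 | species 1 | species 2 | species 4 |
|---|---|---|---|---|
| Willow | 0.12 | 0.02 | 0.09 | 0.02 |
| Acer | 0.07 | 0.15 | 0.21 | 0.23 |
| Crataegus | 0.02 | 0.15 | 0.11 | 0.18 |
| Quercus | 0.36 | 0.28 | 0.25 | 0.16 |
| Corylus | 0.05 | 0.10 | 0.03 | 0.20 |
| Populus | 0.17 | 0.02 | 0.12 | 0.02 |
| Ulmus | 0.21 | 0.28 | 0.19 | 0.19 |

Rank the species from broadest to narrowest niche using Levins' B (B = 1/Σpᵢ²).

species 2 > species 4 > species 1 > species 3

Σp_3ᵢ² = 0.12² + 0.07² + 0.02² + 0.36² + 0.05² + 0.17² + 0.21² = 0.0144 + 0.0049 + 0.0004 + 0.1296 + 0.0025 + 0.0289 + 0.0441 = 0.2248
B_3 = 1 / 0.2248 = 4.4484
Σp_1ᵢ² = 0.02² + 0.15² + 0.15² + 0.28² + 0.10² + 0.02² + 0.28² = 0.0004 + 0.0225 + 0.0225 + 0.0784 + 0.0100 + 0.0004 + 0.0784 = 0.2126
B_1 = 1 / 0.2126 = 4.7037
Σp_2ᵢ² = 0.09² + 0.21² + 0.11² + 0.25² + 0.03² + 0.12² + 0.19² = 0.0081 + 0.0441 + 0.0121 + 0.0625 + 0.0009 + 0.0144 + 0.0361 = 0.1782
B_2 = 1 / 0.1782 = 5.6117
Σp_4ᵢ² = 0.02² + 0.23² + 0.18² + 0.16² + 0.20² + 0.02² + 0.19² = 0.0004 + 0.0529 + 0.0324 + 0.0256 + 0.0400 + 0.0004 + 0.0361 = 0.1878
B_4 = 1 / 0.1878 = 5.3248
Ranking by B (broadest → narrowest): species 2 (5.61) > species 4 (5.32) > species 1 (4.70) > species 3 (4.45)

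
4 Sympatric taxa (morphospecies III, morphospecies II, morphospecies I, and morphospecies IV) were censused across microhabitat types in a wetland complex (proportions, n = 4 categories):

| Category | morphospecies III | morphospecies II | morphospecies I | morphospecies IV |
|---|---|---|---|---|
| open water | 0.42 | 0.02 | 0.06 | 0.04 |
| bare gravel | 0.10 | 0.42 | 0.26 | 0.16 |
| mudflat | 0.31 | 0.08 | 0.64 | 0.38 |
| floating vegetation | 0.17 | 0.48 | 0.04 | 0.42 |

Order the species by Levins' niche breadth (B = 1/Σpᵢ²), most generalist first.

Σp_IIIᵢ² = 0.42² + 0.10² + 0.31² + 0.17² = 0.1764 + 0.0100 + 0.0961 + 0.0289 = 0.3114
B_III = 1 / 0.3114 = 3.2113
Σp_IIᵢ² = 0.02² + 0.42² + 0.08² + 0.48² = 0.0004 + 0.1764 + 0.0064 + 0.2304 = 0.4136
B_II = 1 / 0.4136 = 2.4178
Σp_Iᵢ² = 0.06² + 0.26² + 0.64² + 0.04² = 0.0036 + 0.0676 + 0.4096 + 0.0016 = 0.4824
B_I = 1 / 0.4824 = 2.0730
Σp_IVᵢ² = 0.04² + 0.16² + 0.38² + 0.42² = 0.0016 + 0.0256 + 0.1444 + 0.1764 = 0.3480
B_IV = 1 / 0.3480 = 2.8736
Ranking by B (broadest → narrowest): morphospecies III (3.21) > morphospecies IV (2.87) > morphospecies II (2.42) > morphospecies I (2.07)

morphospecies III > morphospecies IV > morphospecies II > morphospecies I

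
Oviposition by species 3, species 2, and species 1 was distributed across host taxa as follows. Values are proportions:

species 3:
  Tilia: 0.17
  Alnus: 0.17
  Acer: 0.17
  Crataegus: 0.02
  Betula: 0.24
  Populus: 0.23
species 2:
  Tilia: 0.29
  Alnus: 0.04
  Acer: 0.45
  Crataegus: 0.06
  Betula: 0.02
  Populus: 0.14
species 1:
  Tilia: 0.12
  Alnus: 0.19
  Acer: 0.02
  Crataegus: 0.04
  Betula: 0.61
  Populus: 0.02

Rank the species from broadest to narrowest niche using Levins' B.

species 3 > species 2 > species 1

Σp_3ᵢ² = 0.17² + 0.17² + 0.17² + 0.02² + 0.24² + 0.23² = 0.0289 + 0.0289 + 0.0289 + 0.0004 + 0.0576 + 0.0529 = 0.1976
B_3 = 1 / 0.1976 = 5.0607
Σp_2ᵢ² = 0.29² + 0.04² + 0.45² + 0.06² + 0.02² + 0.14² = 0.0841 + 0.0016 + 0.2025 + 0.0036 + 0.0004 + 0.0196 = 0.3118
B_2 = 1 / 0.3118 = 3.2072
Σp_1ᵢ² = 0.12² + 0.19² + 0.02² + 0.04² + 0.61² + 0.02² = 0.0144 + 0.0361 + 0.0004 + 0.0016 + 0.3721 + 0.0004 = 0.4250
B_1 = 1 / 0.4250 = 2.3529
Ranking by B (broadest → narrowest): species 3 (5.06) > species 2 (3.21) > species 1 (2.35)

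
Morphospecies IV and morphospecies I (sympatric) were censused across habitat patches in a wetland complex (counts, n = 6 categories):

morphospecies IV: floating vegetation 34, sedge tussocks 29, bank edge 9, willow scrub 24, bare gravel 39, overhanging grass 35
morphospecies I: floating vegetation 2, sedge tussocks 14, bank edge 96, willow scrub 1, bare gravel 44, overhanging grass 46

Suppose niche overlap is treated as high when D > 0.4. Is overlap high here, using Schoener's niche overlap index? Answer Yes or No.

Yes

Proportions for morphospecies IV (n=170): 34/170=0.2000, 29/170=0.1706, 9/170=0.0529, 24/170=0.1412, 39/170=0.2294, 35/170=0.2059
Proportions for morphospecies I (n=203): 2/203=0.0099, 14/203=0.0690, 96/203=0.4729, 1/203=0.0049, 44/203=0.2167, 46/203=0.2266
Σ|p₁ᵢ − p₂ᵢ| = 0.1901 + 0.1016 + 0.4200 + 0.1363 + 0.0127 + 0.0207 = 0.8814
D = 1 − ½ × 0.8814 = 1 − 0.44070 = 0.55930
D = 0.55930 > 0.4 → Yes.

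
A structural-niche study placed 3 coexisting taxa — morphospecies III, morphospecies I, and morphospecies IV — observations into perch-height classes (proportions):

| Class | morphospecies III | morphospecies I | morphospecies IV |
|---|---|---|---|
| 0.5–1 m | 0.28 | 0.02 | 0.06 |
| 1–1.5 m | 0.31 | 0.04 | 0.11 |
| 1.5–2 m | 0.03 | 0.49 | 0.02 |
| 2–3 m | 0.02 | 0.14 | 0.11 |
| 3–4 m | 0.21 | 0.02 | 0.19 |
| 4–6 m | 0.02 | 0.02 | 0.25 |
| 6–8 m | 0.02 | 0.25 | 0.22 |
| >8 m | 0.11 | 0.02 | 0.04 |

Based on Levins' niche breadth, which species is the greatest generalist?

Σp_IIIᵢ² = 0.28² + 0.31² + 0.03² + 0.02² + 0.21² + 0.02² + 0.02² + 0.11² = 0.0784 + 0.0961 + 0.0009 + 0.0004 + 0.0441 + 0.0004 + 0.0004 + 0.0121 = 0.2328
B_III = 1 / 0.2328 = 4.2955
Σp_Iᵢ² = 0.02² + 0.04² + 0.49² + 0.14² + 0.02² + 0.02² + 0.25² + 0.02² = 0.0004 + 0.0016 + 0.2401 + 0.0196 + 0.0004 + 0.0004 + 0.0625 + 0.0004 = 0.3254
B_I = 1 / 0.3254 = 3.0731
Σp_IVᵢ² = 0.06² + 0.11² + 0.02² + 0.11² + 0.19² + 0.25² + 0.22² + 0.04² = 0.0036 + 0.0121 + 0.0004 + 0.0121 + 0.0361 + 0.0625 + 0.0484 + 0.0016 = 0.1768
B_IV = 1 / 0.1768 = 5.6561
Highest B → broadest niche (most generalist): morphospecies IV (B = 5.66).

morphospecies IV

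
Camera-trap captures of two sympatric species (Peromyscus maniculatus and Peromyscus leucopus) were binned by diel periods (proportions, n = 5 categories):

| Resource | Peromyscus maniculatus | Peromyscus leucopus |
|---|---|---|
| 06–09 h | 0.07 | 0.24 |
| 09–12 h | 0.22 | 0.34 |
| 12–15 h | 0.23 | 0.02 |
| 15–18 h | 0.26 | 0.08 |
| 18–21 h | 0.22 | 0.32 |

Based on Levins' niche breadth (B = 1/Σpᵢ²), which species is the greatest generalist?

Σp_maniᵢ² = 0.07² + 0.22² + 0.23² + 0.26² + 0.22² = 0.0049 + 0.0484 + 0.0529 + 0.0676 + 0.0484 = 0.2222
B_mani = 1 / 0.2222 = 4.5005
Σp_leucᵢ² = 0.24² + 0.34² + 0.02² + 0.08² + 0.32² = 0.0576 + 0.1156 + 0.0004 + 0.0064 + 0.1024 = 0.2824
B_leuc = 1 / 0.2824 = 3.5411
Highest B → broadest niche (most generalist): Peromyscus maniculatus (B = 4.50).

Peromyscus maniculatus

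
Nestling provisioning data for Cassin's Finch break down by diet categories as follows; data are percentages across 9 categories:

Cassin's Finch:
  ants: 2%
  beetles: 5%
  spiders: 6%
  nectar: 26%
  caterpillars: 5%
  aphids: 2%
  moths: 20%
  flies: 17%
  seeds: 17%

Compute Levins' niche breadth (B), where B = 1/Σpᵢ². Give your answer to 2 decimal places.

5.72

Convert percentages to proportions (divide by 100).
Σpᵢ² = 0.02² + 0.05² + 0.06² + 0.26² + 0.05² + 0.02² + 0.20² + 0.17² + 0.17² = 0.0004 + 0.0025 + 0.0036 + 0.0676 + 0.0025 + 0.0004 + 0.0400 + 0.0289 + 0.0289 = 0.1748
B = 1 / 0.1748 = 5.7208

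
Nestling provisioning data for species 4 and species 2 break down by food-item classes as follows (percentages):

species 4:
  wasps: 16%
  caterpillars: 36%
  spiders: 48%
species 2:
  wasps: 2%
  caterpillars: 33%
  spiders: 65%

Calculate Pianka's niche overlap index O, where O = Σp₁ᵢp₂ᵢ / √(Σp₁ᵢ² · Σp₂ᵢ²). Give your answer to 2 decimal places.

0.96

Convert percentages to proportions (divide by 100).
Σ p₁ᵢp₂ᵢ = 0.0032 + 0.1188 + 0.3120 = 0.4340
Σp_1ᵢ² = 0.16² + 0.36² + 0.48² = 0.0256 + 0.1296 + 0.2304 = 0.3856
Σp_2ᵢ² = 0.02² + 0.33² + 0.65² = 0.0004 + 0.1089 + 0.4225 = 0.5318
O = 0.4340 / √(0.3856 × 0.5318) = 0.4340 / 0.45284 = 0.9584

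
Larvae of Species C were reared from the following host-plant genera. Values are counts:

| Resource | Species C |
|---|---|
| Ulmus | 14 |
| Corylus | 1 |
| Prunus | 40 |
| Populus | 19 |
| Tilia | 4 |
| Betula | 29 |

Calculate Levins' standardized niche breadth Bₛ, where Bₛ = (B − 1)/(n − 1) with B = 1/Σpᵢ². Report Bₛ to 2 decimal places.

Proportions for Species C (n=107): 14/107=0.1308, 1/107=0.0093, 40/107=0.3738, 19/107=0.1776, 4/107=0.0374, 29/107=0.2710
Σpᵢ² = 0.1308² + 0.0093² + 0.3738² + 0.1776² + 0.0374² + 0.2710² = 0.017109 + 0.000086 + 0.139726 + 0.031542 + 0.001399 + 0.073441 = 0.263303
B = 1 / 0.263303 = 3.7979
Bₛ = (B − 1)/(n − 1) = (3.7979 − 1)/(6 − 1) = 2.7979/5 = 0.5596

0.56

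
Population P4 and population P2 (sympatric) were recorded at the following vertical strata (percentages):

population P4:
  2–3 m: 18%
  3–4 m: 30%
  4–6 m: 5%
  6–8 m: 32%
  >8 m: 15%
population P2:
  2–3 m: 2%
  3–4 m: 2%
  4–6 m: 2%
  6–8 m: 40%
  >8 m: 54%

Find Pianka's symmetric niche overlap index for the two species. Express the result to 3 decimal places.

Convert percentages to proportions (divide by 100).
Σ p₁ᵢp₂ᵢ = 0.0036 + 0.0060 + 0.0010 + 0.1280 + 0.0810 = 0.2196
Σp_1ᵢ² = 0.18² + 0.30² + 0.05² + 0.32² + 0.15² = 0.0324 + 0.0900 + 0.0025 + 0.1024 + 0.0225 = 0.2498
Σp_2ᵢ² = 0.02² + 0.02² + 0.02² + 0.40² + 0.54² = 0.0004 + 0.0004 + 0.0004 + 0.1600 + 0.2916 = 0.4528
O = 0.2196 / √(0.2498 × 0.4528) = 0.2196 / 0.336317 = 0.65296

0.653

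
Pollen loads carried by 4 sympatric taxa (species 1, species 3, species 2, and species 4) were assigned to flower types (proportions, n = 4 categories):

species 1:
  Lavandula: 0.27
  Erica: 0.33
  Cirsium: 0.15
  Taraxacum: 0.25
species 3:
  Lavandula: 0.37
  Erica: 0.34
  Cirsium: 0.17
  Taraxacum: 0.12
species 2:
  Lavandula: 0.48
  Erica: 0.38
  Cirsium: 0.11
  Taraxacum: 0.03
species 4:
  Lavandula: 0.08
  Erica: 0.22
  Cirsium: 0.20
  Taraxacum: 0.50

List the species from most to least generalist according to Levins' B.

species 1 > species 3 > species 4 > species 2

Σp_1ᵢ² = 0.27² + 0.33² + 0.15² + 0.25² = 0.0729 + 0.1089 + 0.0225 + 0.0625 = 0.2668
B_1 = 1 / 0.2668 = 3.7481
Σp_3ᵢ² = 0.37² + 0.34² + 0.17² + 0.12² = 0.1369 + 0.1156 + 0.0289 + 0.0144 = 0.2958
B_3 = 1 / 0.2958 = 3.3807
Σp_2ᵢ² = 0.48² + 0.38² + 0.11² + 0.03² = 0.2304 + 0.1444 + 0.0121 + 0.0009 = 0.3878
B_2 = 1 / 0.3878 = 2.5786
Σp_4ᵢ² = 0.08² + 0.22² + 0.20² + 0.50² = 0.0064 + 0.0484 + 0.0400 + 0.2500 = 0.3448
B_4 = 1 / 0.3448 = 2.9002
Ranking by B (broadest → narrowest): species 1 (3.75) > species 3 (3.38) > species 4 (2.90) > species 2 (2.58)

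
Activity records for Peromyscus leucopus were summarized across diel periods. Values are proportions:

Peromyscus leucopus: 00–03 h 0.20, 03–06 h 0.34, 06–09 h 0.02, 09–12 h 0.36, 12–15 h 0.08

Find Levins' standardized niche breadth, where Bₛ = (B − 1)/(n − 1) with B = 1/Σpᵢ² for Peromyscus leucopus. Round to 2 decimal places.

0.61

Σpᵢ² = 0.20² + 0.34² + 0.02² + 0.36² + 0.08² = 0.0400 + 0.1156 + 0.0004 + 0.1296 + 0.0064 = 0.2920
B = 1 / 0.2920 = 3.4247
Bₛ = (B − 1)/(n − 1) = (3.4247 − 1)/(5 − 1) = 2.4247/4 = 0.6062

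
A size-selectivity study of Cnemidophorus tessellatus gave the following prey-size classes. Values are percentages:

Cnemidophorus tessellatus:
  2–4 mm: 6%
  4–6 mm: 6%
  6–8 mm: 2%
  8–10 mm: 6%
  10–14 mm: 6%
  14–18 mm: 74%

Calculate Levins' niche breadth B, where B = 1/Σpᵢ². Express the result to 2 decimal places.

Convert percentages to proportions (divide by 100).
Σpᵢ² = 0.06² + 0.06² + 0.02² + 0.06² + 0.06² + 0.74² = 0.0036 + 0.0036 + 0.0004 + 0.0036 + 0.0036 + 0.5476 = 0.5624
B = 1 / 0.5624 = 1.7781

1.78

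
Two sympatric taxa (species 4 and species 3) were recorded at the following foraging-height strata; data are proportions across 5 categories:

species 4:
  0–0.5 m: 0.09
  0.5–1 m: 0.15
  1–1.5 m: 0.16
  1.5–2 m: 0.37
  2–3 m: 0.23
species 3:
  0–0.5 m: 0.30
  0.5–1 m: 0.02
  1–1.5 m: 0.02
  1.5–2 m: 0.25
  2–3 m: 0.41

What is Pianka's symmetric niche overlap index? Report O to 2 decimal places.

Σ p₁ᵢp₂ᵢ = 0.0270 + 0.0030 + 0.0032 + 0.0925 + 0.0943 = 0.2200
Σp_1ᵢ² = 0.09² + 0.15² + 0.16² + 0.37² + 0.23² = 0.0081 + 0.0225 + 0.0256 + 0.1369 + 0.0529 = 0.2460
Σp_2ᵢ² = 0.30² + 0.02² + 0.02² + 0.25² + 0.41² = 0.0900 + 0.0004 + 0.0004 + 0.0625 + 0.1681 = 0.3214
O = 0.2200 / √(0.2460 × 0.3214) = 0.2200 / 0.28118 = 0.7824

0.78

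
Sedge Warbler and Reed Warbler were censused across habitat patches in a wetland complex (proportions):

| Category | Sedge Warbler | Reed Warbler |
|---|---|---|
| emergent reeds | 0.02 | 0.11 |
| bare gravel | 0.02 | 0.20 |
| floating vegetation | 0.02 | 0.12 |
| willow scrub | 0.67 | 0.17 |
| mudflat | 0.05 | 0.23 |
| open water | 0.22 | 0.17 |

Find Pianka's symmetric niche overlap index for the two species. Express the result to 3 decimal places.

Σ p₁ᵢp₂ᵢ = 0.0022 + 0.0040 + 0.0024 + 0.1139 + 0.0115 + 0.0374 = 0.1714
Σp_1ᵢ² = 0.02² + 0.02² + 0.02² + 0.67² + 0.05² + 0.22² = 0.0004 + 0.0004 + 0.0004 + 0.4489 + 0.0025 + 0.0484 = 0.5010
Σp_2ᵢ² = 0.11² + 0.20² + 0.12² + 0.17² + 0.23² + 0.17² = 0.0121 + 0.0400 + 0.0144 + 0.0289 + 0.0529 + 0.0289 = 0.1772
O = 0.1714 / √(0.5010 × 0.1772) = 0.1714 / 0.297955 = 0.57525

0.575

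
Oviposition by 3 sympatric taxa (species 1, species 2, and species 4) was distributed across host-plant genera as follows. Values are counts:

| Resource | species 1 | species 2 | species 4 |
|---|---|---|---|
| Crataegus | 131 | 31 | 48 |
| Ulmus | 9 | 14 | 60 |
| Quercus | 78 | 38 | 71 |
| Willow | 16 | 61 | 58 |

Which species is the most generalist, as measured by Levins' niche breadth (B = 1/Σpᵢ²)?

Proportions for species 1 (n=234): 131/234=0.5598, 9/234=0.0385, 78/234=0.3333, 16/234=0.0684
Proportions for species 2 (n=144): 31/144=0.2153, 14/144=0.0972, 38/144=0.2639, 61/144=0.4236
Proportions for species 4 (n=237): 48/237=0.2025, 60/237=0.2532, 71/237=0.2996, 58/237=0.2447
Σp_1ᵢ² = 0.5598² + 0.0385² + 0.3333² + 0.0684² = 0.313376 + 0.001482 + 0.111089 + 0.004679 = 0.430626
B_1 = 1 / 0.430626 = 2.3222
Σp_2ᵢ² = 0.2153² + 0.0972² + 0.2639² + 0.4236² = 0.046354 + 0.009448 + 0.069643 + 0.179437 = 0.304882
B_2 = 1 / 0.304882 = 3.2800
Σp_4ᵢ² = 0.2025² + 0.2532² + 0.2996² + 0.2447² = 0.041006 + 0.064110 + 0.089760 + 0.059878 = 0.254754
B_4 = 1 / 0.254754 = 3.9254
Highest B → broadest niche (most generalist): species 4 (B = 3.93).

species 4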